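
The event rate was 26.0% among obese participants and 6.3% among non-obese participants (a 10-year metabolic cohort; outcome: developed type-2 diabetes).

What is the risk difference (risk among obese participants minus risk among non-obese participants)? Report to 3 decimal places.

risk difference = 0.2600 − 0.0630 = 0.197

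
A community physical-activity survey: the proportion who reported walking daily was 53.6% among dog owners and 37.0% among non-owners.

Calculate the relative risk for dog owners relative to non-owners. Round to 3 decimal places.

RR = 0.5360 / 0.3700 = 1.449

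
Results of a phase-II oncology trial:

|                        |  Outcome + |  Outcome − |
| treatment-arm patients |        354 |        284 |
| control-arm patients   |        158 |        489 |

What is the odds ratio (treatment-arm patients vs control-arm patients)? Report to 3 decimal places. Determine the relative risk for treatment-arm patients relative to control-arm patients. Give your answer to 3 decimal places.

odds, treatment-arm patients = 354/284 = 1.2465
odds, control-arm patients = 158/489 = 0.3231
OR = 1.2465 / 0.3231 = 3.858
risk, treatment-arm patients = 354/638 = 0.5549
risk, control-arm patients = 158/647 = 0.2442
RR = 0.5549 / 0.2442 = 2.272

OR = 3.858; RR = 2.272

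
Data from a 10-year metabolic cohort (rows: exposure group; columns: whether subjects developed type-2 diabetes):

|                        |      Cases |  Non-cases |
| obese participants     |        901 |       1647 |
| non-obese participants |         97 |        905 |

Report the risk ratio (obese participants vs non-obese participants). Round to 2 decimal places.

RR: 3.65

risk, obese participants = 901/2548 = 0.3536
risk, non-obese participants = 97/1002 = 0.0968
RR = 0.3536 / 0.0968 = 3.65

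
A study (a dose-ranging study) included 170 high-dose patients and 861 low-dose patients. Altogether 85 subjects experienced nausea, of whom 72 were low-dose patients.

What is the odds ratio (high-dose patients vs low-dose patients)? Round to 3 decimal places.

high-dose patients with the outcome: 85 − 72 = 13
high-dose patients without the outcome: 170 − 13 = 157
low-dose patients without the outcome: 861 − 72 = 789
odds, high-dose patients = 13/157 = 0.0828
odds, low-dose patients = 72/789 = 0.0913
OR = 0.0828 / 0.0913 = 0.907

OR = 0.907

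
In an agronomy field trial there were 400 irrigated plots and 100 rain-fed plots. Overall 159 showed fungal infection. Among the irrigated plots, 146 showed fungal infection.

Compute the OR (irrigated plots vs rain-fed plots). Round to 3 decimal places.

irrigated plots without the outcome: 400 − 146 = 254
rain-fed plots with the outcome: 159 − 146 = 13
rain-fed plots without the outcome: 100 − 13 = 87
OR = (146 × 87) / (254 × 13) = 12702/3302 ≈ 3.847

3.847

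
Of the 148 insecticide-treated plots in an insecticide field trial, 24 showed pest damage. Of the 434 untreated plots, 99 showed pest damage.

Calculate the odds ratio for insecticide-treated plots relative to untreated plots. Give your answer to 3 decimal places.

OR = (24 × 335) / (124 × 99) = 8040/12276 ≈ 0.655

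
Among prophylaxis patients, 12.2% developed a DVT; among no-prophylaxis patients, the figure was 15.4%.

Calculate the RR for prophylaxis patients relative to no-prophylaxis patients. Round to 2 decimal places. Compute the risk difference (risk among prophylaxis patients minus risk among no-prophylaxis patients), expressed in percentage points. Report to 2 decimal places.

RR = 0.1220 / 0.1540 = 0.79
risk difference = 0.1220 − 0.1540 = -0.0320 → -3.20 percentage points

RR = 0.79; RD = -3.20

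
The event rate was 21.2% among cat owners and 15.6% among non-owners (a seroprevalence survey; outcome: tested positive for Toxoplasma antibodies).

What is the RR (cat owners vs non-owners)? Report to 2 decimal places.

RR = 0.2120 / 0.1560 = 1.36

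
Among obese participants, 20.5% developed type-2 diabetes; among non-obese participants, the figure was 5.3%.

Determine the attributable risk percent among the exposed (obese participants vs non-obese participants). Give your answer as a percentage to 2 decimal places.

AR% = (0.2050 − 0.0530) / 0.2050 = 0.7415 → 74.15%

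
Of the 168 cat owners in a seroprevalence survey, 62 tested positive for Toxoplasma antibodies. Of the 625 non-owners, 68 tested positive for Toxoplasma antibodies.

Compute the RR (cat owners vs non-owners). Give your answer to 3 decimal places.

risk, cat owners = 62/168 = 0.3690
risk, non-owners = 68/625 = 0.1088
RR = 0.3690 / 0.1088 = 3.392

3.392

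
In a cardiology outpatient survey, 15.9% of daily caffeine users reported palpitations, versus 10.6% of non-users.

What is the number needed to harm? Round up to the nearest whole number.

absolute risk difference = 0.053000
1 / 0.053000 = 18.868 → round up → 19

NNH = 19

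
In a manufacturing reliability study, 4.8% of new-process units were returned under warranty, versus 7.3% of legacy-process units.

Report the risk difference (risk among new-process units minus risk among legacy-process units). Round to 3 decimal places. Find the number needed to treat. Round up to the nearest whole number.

RD = -0.025; NNT = 40

risk difference = 0.04800 − 0.07300 = -0.025
absolute risk difference = 0.025000
1 / 0.025000 = 40.000 → round up → 40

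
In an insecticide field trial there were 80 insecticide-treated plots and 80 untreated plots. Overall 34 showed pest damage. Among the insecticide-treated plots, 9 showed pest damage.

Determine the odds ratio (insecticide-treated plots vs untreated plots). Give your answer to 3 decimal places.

insecticide-treated plots without the outcome: 80 − 9 = 71
untreated plots with the outcome: 34 − 9 = 25
untreated plots without the outcome: 80 − 25 = 55
odds, insecticide-treated plots = 9/71 = 0.1268
odds, untreated plots = 25/55 = 0.4545
OR = 0.1268 / 0.4545 = 0.279

OR: 0.279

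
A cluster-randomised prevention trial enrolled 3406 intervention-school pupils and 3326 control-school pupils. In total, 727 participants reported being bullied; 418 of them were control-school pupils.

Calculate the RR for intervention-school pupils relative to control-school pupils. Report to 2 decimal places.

RR = 0.72

intervention-school pupils with the outcome: 727 − 418 = 309
intervention-school pupils without the outcome: 3406 − 309 = 3097
control-school pupils without the outcome: 3326 − 418 = 2908
risk, intervention-school pupils = 309/3406 = 0.0907
risk, control-school pupils = 418/3326 = 0.1257
RR = 0.0907 / 0.1257 = 0.72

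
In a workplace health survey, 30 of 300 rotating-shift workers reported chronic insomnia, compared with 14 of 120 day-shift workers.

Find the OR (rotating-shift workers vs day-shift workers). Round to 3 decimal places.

odds, rotating-shift workers = 30/270 = 0.1111
odds, day-shift workers = 14/106 = 0.1321
OR = 0.1111 / 0.1321 = 0.841

0.841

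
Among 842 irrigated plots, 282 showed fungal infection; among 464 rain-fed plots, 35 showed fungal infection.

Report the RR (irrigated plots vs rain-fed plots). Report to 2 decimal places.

4.44

risk, irrigated plots = 282/842 = 0.3349
risk, rain-fed plots = 35/464 = 0.0754
RR = 0.3349 / 0.0754 = 4.44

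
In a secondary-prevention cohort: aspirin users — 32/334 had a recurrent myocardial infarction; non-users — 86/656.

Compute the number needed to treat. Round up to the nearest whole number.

29

risk, aspirin users = 32/334 = 0.095808
risk, non-users = 86/656 = 0.131098
absolute risk difference = 0.035289
1 / 0.035289 = 28.337 → round up → 29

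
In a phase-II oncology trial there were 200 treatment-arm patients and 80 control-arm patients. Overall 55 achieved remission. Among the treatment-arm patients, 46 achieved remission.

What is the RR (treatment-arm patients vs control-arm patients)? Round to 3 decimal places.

treatment-arm patients without the outcome: 200 − 46 = 154
control-arm patients with the outcome: 55 − 46 = 9
control-arm patients without the outcome: 80 − 9 = 71
risk, treatment-arm patients = 46/200 = 0.2300
risk, control-arm patients = 9/80 = 0.1125
RR = 0.2300 / 0.1125 = 2.044

2.044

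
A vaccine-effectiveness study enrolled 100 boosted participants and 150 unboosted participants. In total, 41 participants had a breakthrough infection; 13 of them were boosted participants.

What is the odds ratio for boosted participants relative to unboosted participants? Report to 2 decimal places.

boosted participants without the outcome: 100 − 13 = 87
unboosted participants with the outcome: 41 − 13 = 28
unboosted participants without the outcome: 150 − 28 = 122
OR = (13 × 122) / (87 × 28) = 1586/2436 ≈ 0.65

0.65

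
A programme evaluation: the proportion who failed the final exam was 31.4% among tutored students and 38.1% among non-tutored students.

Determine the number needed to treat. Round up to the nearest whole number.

absolute risk difference = 0.067000
1 / 0.067000 = 14.925 → round up → 15

NNT ≈ 15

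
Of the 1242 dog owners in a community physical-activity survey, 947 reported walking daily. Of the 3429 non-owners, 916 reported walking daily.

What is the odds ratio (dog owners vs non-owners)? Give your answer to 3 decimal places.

OR = (947 × 2513) / (295 × 916) = 2379811/270220 ≈ 8.807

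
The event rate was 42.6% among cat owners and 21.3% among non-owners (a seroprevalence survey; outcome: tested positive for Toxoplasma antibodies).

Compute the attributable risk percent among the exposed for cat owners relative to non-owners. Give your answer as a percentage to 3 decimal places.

AR% = (0.4260 − 0.2130) / 0.4260 = 0.5000 → 50.000%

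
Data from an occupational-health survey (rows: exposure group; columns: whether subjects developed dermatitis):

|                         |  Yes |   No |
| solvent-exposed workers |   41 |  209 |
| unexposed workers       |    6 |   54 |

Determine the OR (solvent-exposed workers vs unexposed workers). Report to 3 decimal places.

OR = (41 × 54) / (209 × 6) = 2214/1254 ≈ 1.766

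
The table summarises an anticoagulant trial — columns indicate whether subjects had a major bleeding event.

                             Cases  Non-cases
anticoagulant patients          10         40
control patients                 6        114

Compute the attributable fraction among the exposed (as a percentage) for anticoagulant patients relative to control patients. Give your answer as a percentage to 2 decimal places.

AR%: 75.00%

risk, anticoagulant patients = 10/50 = 0.2000
risk, control patients = 6/120 = 0.0500
AR% = (0.2000 − 0.0500) / 0.2000 = 0.7500 → 75.00%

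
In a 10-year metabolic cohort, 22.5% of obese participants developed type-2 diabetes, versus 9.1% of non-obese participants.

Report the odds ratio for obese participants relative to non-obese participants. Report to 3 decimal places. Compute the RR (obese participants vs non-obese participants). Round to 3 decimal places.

OR = 2.900; RR = 2.473

odds, obese participants = 0.2250/0.7750 = 0.2903
odds, non-obese participants = 0.0910/0.9090 = 0.1001
OR = 0.2903 / 0.1001 = 2.900
RR = 0.2250 / 0.0910 = 2.473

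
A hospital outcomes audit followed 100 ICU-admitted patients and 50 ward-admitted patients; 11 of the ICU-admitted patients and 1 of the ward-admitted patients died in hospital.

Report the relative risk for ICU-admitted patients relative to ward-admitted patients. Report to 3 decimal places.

risk, ICU-admitted patients = 11/100 = 0.11000
risk, ward-admitted patients = 1/50 = 0.02000
RR = 0.11000 / 0.02000 = 5.500

5.500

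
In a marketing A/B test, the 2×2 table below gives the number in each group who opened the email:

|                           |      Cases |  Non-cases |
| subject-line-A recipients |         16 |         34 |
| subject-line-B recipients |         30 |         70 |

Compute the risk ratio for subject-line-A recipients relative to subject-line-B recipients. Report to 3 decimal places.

risk, subject-line-A recipients = 16/50 = 0.3200
risk, subject-line-B recipients = 30/100 = 0.3000
RR = 0.3200 / 0.3000 = 1.067

1.067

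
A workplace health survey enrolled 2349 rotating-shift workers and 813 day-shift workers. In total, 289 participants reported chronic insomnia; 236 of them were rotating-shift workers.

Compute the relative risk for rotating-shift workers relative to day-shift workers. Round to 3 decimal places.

rotating-shift workers without the outcome: 2349 − 236 = 2113
day-shift workers with the outcome: 289 − 236 = 53
day-shift workers without the outcome: 813 − 53 = 760
risk, rotating-shift workers = 236/2349 = 0.1005
risk, day-shift workers = 53/813 = 0.0652
RR = 0.1005 / 0.0652 = 1.541

RR: 1.541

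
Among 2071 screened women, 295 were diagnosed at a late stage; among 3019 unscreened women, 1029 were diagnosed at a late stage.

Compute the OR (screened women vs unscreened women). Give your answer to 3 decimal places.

OR = (295 × 1990) / (1776 × 1029) = 587050/1827504 ≈ 0.321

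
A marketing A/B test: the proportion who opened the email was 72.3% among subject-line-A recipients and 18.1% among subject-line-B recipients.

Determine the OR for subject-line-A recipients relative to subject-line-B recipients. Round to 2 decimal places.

OR ≈ 11.81

odds, subject-line-A recipients = 0.7230/0.2770 = 2.6101
odds, subject-line-B recipients = 0.1810/0.8190 = 0.2210
OR = 2.6101 / 0.2210 = 11.81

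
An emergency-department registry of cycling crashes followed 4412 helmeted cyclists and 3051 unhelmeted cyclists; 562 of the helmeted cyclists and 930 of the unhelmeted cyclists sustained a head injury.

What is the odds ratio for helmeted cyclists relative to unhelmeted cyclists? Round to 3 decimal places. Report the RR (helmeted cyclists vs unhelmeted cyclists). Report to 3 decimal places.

OR = 0.333; RR = 0.418

odds, helmeted cyclists = 562/3850 = 0.1460
odds, unhelmeted cyclists = 930/2121 = 0.4385
OR = 0.1460 / 0.4385 = 0.333
risk, helmeted cyclists = 562/4412 = 0.1274
risk, unhelmeted cyclists = 930/3051 = 0.3048
RR = 0.1274 / 0.3048 = 0.418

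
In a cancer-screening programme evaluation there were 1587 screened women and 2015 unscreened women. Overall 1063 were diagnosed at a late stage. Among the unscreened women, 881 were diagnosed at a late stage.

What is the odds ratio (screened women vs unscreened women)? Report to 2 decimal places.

screened women with the outcome: 1063 − 881 = 182
screened women without the outcome: 1587 − 182 = 1405
unscreened women without the outcome: 2015 − 881 = 1134
OR = (182 × 1134) / (1405 × 881) = 206388/1237805 ≈ 0.17

0.17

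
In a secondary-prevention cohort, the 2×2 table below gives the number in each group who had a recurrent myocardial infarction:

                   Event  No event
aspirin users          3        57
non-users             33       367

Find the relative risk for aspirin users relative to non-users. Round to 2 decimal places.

risk, aspirin users = 3/60 = 0.0500
risk, non-users = 33/400 = 0.0825
RR = 0.0500 / 0.0825 = 0.61

RR = 0.61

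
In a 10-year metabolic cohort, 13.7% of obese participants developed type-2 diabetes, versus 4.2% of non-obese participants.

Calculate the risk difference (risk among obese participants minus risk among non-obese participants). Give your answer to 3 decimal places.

risk difference = 0.13700 − 0.04200 = 0.095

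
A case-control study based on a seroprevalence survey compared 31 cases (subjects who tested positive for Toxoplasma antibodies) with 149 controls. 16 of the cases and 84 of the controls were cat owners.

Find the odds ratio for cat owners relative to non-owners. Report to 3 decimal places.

OR = (16 × 65) / (84 × 15) = 1040/1260 ≈ 0.825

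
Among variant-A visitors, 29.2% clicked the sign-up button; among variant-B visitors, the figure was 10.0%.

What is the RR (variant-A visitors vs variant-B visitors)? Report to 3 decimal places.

RR = 0.2920 / 0.1000 = 2.920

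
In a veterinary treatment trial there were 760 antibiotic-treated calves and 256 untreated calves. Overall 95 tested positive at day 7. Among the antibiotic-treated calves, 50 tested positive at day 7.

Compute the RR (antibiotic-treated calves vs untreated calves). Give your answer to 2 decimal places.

antibiotic-treated calves without the outcome: 760 − 50 = 710
untreated calves with the outcome: 95 − 50 = 45
untreated calves without the outcome: 256 − 45 = 211
risk, antibiotic-treated calves = 50/760 = 0.0658
risk, untreated calves = 45/256 = 0.1758
RR = 0.0658 / 0.1758 = 0.37

RR = 0.37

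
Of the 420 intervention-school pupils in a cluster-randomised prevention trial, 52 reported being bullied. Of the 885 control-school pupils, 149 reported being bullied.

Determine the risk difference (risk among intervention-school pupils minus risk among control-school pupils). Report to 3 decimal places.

RD ≈ -0.045

risk, intervention-school pupils = 52/420 = 0.1238
risk, control-school pupils = 149/885 = 0.1684
risk difference = 0.1238 − 0.1684 = -0.045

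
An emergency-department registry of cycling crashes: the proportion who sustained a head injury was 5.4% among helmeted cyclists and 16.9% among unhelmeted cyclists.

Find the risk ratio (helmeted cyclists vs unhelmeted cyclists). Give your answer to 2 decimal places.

RR = 0.0540 / 0.1690 = 0.32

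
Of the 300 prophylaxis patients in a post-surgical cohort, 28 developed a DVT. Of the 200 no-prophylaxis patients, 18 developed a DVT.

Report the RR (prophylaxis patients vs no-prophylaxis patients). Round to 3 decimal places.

RR = 1.037

risk, prophylaxis patients = 28/300 = 0.0933
risk, no-prophylaxis patients = 18/200 = 0.0900
RR = 0.0933 / 0.0900 = 1.037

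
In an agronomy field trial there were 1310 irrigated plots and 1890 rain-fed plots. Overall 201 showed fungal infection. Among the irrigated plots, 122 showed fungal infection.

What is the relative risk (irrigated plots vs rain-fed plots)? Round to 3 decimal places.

irrigated plots without the outcome: 1310 − 122 = 1188
rain-fed plots with the outcome: 201 − 122 = 79
rain-fed plots without the outcome: 1890 − 79 = 1811
risk, irrigated plots = 122/1310 = 0.09313
risk, rain-fed plots = 79/1890 = 0.04180
RR = 0.09313 / 0.04180 = 2.228

2.228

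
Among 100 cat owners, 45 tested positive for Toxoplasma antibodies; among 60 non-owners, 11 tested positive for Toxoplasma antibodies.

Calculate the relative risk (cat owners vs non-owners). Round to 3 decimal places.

risk, cat owners = 45/100 = 0.4500
risk, non-owners = 11/60 = 0.1833
RR = 0.4500 / 0.1833 = 2.455

RR = 2.455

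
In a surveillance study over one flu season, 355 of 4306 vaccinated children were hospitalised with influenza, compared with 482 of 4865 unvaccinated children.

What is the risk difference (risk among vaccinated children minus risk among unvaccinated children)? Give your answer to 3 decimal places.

risk, vaccinated children = 355/4306 = 0.0824
risk, unvaccinated children = 482/4865 = 0.0991
risk difference = 0.0824 − 0.0991 = -0.017

RD ≈ -0.017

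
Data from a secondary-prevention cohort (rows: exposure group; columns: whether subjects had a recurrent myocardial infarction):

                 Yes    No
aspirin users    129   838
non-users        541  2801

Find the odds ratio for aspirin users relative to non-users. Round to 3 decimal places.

OR ≈ 0.797

odds, aspirin users = 129/838 = 0.1539
odds, non-users = 541/2801 = 0.1931
OR = 0.1539 / 0.1931 = 0.797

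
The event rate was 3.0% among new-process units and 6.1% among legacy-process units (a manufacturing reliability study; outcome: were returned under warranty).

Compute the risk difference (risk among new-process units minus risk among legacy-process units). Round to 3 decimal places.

risk difference = 0.03000 − 0.06100 = -0.031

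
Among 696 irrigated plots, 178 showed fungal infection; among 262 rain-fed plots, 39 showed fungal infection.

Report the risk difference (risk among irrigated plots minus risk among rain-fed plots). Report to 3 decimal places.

risk, irrigated plots = 178/696 = 0.2557
risk, rain-fed plots = 39/262 = 0.1489
risk difference = 0.2557 − 0.1489 = 0.107

0.107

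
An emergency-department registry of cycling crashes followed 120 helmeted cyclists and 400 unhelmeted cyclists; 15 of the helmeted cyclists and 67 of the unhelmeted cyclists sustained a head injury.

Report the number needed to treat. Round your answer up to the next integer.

NNT ≈ 24

risk, helmeted cyclists = 15/120 = 0.125000
risk, unhelmeted cyclists = 67/400 = 0.167500
absolute risk difference = 0.042500
1 / 0.042500 = 23.529 → round up → 24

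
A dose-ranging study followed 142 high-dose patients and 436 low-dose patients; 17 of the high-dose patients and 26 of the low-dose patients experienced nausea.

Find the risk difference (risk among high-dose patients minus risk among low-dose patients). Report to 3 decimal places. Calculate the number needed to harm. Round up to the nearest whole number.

risk, high-dose patients = 17/142 = 0.1197
risk, low-dose patients = 26/436 = 0.0596
risk difference = 0.1197 − 0.0596 = 0.060
absolute risk difference = 0.060085
1 / 0.060085 = 16.643 → round up → 17

RD = 0.060; NNH = 17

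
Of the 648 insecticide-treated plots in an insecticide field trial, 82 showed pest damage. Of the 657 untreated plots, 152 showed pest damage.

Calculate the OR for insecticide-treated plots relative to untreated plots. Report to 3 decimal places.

OR = (82 × 505) / (566 × 152) = 41410/86032 ≈ 0.481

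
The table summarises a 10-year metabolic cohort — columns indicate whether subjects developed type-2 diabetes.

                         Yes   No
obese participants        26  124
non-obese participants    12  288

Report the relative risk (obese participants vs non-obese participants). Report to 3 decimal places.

risk, obese participants = 26/150 = 0.17333
risk, non-obese participants = 12/300 = 0.04000
RR = 0.17333 / 0.04000 = 4.333

4.333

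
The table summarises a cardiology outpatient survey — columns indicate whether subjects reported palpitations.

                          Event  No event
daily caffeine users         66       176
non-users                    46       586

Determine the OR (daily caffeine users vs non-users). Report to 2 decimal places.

odds, daily caffeine users = 66/176 = 0.3750
odds, non-users = 46/586 = 0.0785
OR = 0.3750 / 0.0785 = 4.78

4.78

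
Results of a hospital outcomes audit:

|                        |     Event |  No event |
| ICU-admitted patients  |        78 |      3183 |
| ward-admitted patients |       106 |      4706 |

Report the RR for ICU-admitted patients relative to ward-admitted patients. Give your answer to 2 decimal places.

risk, ICU-admitted patients = 78/3261 = 0.02392
risk, ward-admitted patients = 106/4812 = 0.02203
RR = 0.02392 / 0.02203 = 1.09

RR: 1.09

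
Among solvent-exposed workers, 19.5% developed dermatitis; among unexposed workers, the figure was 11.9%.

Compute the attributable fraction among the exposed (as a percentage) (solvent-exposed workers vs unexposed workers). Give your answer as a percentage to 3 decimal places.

AR% = (0.1950 − 0.1190) / 0.1950 = 0.3897 → 38.974%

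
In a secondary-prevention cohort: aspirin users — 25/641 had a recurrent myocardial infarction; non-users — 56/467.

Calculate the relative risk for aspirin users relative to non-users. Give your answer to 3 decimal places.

risk, aspirin users = 25/641 = 0.03900
risk, non-users = 56/467 = 0.11991
RR = 0.03900 / 0.11991 = 0.325

RR: 0.325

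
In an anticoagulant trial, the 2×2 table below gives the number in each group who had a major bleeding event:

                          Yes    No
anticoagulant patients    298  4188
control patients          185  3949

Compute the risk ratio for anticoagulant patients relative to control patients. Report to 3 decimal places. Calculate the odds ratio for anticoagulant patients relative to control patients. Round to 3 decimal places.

risk, anticoagulant patients = 298/4486 = 0.06643
risk, control patients = 185/4134 = 0.04475
RR = 0.06643 / 0.04475 = 1.484
OR = (298 × 3949) / (4188 × 185) = 1176802/774780 ≈ 1.519

RR = 1.484; OR = 1.519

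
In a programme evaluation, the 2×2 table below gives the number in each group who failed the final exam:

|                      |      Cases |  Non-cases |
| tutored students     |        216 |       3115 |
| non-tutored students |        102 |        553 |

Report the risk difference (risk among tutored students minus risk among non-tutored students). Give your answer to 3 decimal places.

RD: -0.091

risk, tutored students = 216/3331 = 0.0648
risk, non-tutored students = 102/655 = 0.1557
risk difference = 0.0648 − 0.1557 = -0.091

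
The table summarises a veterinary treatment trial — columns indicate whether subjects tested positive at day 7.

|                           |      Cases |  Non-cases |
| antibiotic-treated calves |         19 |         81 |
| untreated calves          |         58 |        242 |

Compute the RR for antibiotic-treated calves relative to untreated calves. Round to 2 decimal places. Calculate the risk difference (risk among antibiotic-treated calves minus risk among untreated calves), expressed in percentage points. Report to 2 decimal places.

risk, antibiotic-treated calves = 19/100 = 0.1900
risk, untreated calves = 58/300 = 0.1933
RR = 0.1900 / 0.1933 = 0.98
risk difference = 0.1900 − 0.1933 = -0.0033 → -0.33 percentage points

RR = 0.98; RD = -0.33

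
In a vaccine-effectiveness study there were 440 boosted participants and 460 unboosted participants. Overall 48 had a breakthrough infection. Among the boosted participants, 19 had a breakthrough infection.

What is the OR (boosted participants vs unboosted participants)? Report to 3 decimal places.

OR = 0.671

boosted participants without the outcome: 440 − 19 = 421
unboosted participants with the outcome: 48 − 19 = 29
unboosted participants without the outcome: 460 − 29 = 431
OR = (19 × 431) / (421 × 29) = 8189/12209 ≈ 0.671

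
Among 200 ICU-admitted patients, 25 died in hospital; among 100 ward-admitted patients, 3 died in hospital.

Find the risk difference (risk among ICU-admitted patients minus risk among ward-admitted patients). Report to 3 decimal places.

risk, ICU-admitted patients = 25/200 = 0.12500
risk, ward-admitted patients = 3/100 = 0.03000
risk difference = 0.12500 − 0.03000 = 0.095

0.095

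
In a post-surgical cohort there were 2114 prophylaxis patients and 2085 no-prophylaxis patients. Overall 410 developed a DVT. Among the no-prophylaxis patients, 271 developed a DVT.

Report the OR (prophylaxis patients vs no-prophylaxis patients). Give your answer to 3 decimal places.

prophylaxis patients with the outcome: 410 − 271 = 139
prophylaxis patients without the outcome: 2114 − 139 = 1975
no-prophylaxis patients without the outcome: 2085 − 271 = 1814
OR = (139 × 1814) / (1975 × 271) = 252146/535225 ≈ 0.471

OR ≈ 0.471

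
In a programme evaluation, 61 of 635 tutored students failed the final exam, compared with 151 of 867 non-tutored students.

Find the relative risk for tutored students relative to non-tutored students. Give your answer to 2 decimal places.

risk, tutored students = 61/635 = 0.0961
risk, non-tutored students = 151/867 = 0.1742
RR = 0.0961 / 0.1742 = 0.55

0.55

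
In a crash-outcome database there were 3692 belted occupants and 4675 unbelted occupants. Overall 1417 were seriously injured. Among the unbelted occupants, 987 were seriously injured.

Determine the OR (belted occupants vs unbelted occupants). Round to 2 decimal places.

0.49

belted occupants with the outcome: 1417 − 987 = 430
belted occupants without the outcome: 3692 − 430 = 3262
unbelted occupants without the outcome: 4675 − 987 = 3688
odds, belted occupants = 430/3262 = 0.1318
odds, unbelted occupants = 987/3688 = 0.2676
OR = 0.1318 / 0.2676 = 0.49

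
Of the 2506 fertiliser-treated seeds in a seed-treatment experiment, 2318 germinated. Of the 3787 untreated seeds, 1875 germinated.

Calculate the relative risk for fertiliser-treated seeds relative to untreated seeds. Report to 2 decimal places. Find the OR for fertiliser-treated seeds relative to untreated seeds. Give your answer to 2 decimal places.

RR = 1.87; OR = 12.57

risk, fertiliser-treated seeds = 2318/2506 = 0.9250
risk, untreated seeds = 1875/3787 = 0.4951
RR = 0.9250 / 0.4951 = 1.87
OR = (2318 × 1912) / (188 × 1875) = 4432016/352500 ≈ 12.57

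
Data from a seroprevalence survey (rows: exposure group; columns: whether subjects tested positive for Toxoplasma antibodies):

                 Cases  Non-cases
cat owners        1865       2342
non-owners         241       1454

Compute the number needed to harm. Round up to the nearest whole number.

risk, cat owners = 1865/4207 = 0.443309
risk, non-owners = 241/1695 = 0.142183
absolute risk difference = 0.301126
1 / 0.301126 = 3.321 → round up → 4

NNH: 4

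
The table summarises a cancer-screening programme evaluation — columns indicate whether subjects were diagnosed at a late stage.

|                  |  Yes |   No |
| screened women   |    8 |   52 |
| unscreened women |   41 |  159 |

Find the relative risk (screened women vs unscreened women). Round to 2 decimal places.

0.65

risk, screened women = 8/60 = 0.1333
risk, unscreened women = 41/200 = 0.2050
RR = 0.1333 / 0.2050 = 0.65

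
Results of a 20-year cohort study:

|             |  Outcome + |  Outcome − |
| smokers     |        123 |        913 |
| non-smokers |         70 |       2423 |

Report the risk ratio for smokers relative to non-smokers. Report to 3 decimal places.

risk, smokers = 123/1036 = 0.11873
risk, non-smokers = 70/2493 = 0.02808
RR = 0.11873 / 0.02808 = 4.228

4.228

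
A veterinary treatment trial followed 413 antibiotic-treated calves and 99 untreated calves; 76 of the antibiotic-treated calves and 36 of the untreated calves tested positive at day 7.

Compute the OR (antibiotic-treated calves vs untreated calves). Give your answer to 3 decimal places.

OR = (76 × 63) / (337 × 36) = 4788/12132 ≈ 0.395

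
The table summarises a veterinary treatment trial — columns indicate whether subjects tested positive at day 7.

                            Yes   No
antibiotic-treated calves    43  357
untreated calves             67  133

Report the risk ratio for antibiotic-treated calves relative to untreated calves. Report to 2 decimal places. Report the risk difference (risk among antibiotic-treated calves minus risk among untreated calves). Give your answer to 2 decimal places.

risk, antibiotic-treated calves = 43/400 = 0.1075
risk, untreated calves = 67/200 = 0.3350
RR = 0.1075 / 0.3350 = 0.32
risk difference = 0.1075 − 0.3350 = -0.23

RR = 0.32; RD = -0.23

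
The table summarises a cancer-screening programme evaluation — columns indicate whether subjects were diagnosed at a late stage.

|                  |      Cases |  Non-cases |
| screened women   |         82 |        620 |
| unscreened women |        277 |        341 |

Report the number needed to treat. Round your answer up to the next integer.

risk, screened women = 82/702 = 0.116809
risk, unscreened women = 277/618 = 0.448220
absolute risk difference = 0.331411
1 / 0.331411 = 3.017 → round up → 4

4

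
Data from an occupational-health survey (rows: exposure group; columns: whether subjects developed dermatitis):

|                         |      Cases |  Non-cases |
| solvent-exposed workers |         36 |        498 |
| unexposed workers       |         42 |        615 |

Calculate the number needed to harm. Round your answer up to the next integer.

risk, solvent-exposed workers = 36/534 = 0.067416
risk, unexposed workers = 42/657 = 0.063927
absolute risk difference = 0.003489
1 / 0.003489 = 286.615 → round up → 287

287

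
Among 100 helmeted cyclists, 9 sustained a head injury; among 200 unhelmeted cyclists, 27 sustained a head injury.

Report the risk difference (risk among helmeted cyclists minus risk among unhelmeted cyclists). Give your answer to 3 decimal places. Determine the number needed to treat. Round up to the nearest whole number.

RD = -0.045; NNT = 23

risk, helmeted cyclists = 9/100 = 0.0900
risk, unhelmeted cyclists = 27/200 = 0.1350
risk difference = 0.0900 − 0.1350 = -0.045
absolute risk difference = 0.045000
1 / 0.045000 = 22.222 → round up → 23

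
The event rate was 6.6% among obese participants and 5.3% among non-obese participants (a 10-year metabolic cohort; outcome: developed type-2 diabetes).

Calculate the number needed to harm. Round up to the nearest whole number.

absolute risk difference = 0.013000
1 / 0.013000 = 76.923 → round up → 77

77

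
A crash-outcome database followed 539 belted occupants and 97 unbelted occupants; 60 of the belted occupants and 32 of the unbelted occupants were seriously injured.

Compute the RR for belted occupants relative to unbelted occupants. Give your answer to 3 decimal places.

risk, belted occupants = 60/539 = 0.1113
risk, unbelted occupants = 32/97 = 0.3299
RR = 0.1113 / 0.3299 = 0.337

0.337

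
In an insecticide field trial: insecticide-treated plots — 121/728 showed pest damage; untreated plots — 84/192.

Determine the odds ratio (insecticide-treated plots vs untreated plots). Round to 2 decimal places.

OR ≈ 0.26

odds, insecticide-treated plots = 121/607 = 0.1993
odds, untreated plots = 84/108 = 0.7778
OR = 0.1993 / 0.7778 = 0.26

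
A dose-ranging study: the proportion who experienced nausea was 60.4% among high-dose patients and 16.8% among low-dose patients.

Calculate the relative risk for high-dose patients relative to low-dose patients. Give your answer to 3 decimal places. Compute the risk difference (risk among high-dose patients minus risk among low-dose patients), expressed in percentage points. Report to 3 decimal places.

RR = 3.595; RD = 43.600

RR = 0.6040 / 0.1680 = 3.595
risk difference = 0.6040 − 0.1680 = 0.4360 → 43.600 percentage points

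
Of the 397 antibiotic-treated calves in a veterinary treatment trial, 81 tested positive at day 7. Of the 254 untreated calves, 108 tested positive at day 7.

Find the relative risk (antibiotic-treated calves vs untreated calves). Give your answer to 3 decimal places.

RR = 0.480

risk, antibiotic-treated calves = 81/397 = 0.2040
risk, untreated calves = 108/254 = 0.4252
RR = 0.2040 / 0.4252 = 0.480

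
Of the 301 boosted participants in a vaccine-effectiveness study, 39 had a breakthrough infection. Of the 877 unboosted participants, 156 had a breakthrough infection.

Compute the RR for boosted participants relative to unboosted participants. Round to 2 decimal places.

risk, boosted participants = 39/301 = 0.1296
risk, unboosted participants = 156/877 = 0.1779
RR = 0.1296 / 0.1779 = 0.73

0.73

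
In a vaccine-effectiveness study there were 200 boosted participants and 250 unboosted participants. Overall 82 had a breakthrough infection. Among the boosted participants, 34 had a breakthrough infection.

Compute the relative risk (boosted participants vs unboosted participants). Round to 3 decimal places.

RR ≈ 0.885

boosted participants without the outcome: 200 − 34 = 166
unboosted participants with the outcome: 82 − 34 = 48
unboosted participants without the outcome: 250 − 48 = 202
risk, boosted participants = 34/200 = 0.1700
risk, unboosted participants = 48/250 = 0.1920
RR = 0.1700 / 0.1920 = 0.885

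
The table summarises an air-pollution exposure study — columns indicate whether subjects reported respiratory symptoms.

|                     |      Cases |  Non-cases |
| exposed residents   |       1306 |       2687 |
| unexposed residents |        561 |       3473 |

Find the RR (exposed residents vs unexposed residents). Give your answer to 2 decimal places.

RR: 2.35

risk, exposed residents = 1306/3993 = 0.3271
risk, unexposed residents = 561/4034 = 0.1391
RR = 0.3271 / 0.1391 = 2.35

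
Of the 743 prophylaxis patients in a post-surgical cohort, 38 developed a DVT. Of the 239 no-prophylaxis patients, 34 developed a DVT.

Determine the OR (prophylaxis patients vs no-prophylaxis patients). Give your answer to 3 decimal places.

OR = (38 × 205) / (705 × 34) = 7790/23970 ≈ 0.325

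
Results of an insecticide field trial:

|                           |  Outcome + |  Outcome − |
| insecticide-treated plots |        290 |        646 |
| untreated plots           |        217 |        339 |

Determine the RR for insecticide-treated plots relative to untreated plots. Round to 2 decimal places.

risk, insecticide-treated plots = 290/936 = 0.3098
risk, untreated plots = 217/556 = 0.3903
RR = 0.3098 / 0.3903 = 0.79

0.79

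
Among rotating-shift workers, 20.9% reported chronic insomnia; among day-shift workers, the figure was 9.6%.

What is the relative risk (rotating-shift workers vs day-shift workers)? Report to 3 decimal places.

RR = 0.2090 / 0.0960 = 2.177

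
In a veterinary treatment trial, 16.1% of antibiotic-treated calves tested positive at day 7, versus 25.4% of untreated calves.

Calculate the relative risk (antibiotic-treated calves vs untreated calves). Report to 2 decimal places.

RR = 0.1610 / 0.2540 = 0.63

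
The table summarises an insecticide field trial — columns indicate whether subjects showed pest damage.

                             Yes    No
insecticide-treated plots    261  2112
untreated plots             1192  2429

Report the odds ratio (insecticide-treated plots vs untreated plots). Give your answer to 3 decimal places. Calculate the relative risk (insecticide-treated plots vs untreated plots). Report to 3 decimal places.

OR = 0.252; RR = 0.334

OR = (261 × 2429) / (2112 × 1192) = 633969/2517504 ≈ 0.252
risk, insecticide-treated plots = 261/2373 = 0.1100
risk, untreated plots = 1192/3621 = 0.3292
RR = 0.1100 / 0.3292 = 0.334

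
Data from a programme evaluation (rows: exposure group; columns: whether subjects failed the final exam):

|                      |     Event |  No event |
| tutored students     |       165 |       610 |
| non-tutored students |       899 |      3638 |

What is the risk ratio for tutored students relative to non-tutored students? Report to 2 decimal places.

RR ≈ 1.07

risk, tutored students = 165/775 = 0.2129
risk, non-tutored students = 899/4537 = 0.1981
RR = 0.2129 / 0.1981 = 1.07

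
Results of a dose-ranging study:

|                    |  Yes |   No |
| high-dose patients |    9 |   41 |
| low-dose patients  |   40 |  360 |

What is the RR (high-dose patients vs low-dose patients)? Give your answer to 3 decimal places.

risk, high-dose patients = 9/50 = 0.1800
risk, low-dose patients = 40/400 = 0.1000
RR = 0.1800 / 0.1000 = 1.800

1.800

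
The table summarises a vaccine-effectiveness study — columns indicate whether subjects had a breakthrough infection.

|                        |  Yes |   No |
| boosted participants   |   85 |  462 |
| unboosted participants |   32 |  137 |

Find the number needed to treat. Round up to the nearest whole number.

30

risk, boosted participants = 85/547 = 0.155393
risk, unboosted participants = 32/169 = 0.189349
absolute risk difference = 0.033956
1 / 0.033956 = 29.450 → round up → 30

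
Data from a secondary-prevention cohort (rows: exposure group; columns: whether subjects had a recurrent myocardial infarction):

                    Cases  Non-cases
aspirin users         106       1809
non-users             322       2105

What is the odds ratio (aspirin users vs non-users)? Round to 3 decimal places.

odds, aspirin users = 106/1809 = 0.0586
odds, non-users = 322/2105 = 0.1530
OR = 0.0586 / 0.1530 = 0.383

OR = 0.383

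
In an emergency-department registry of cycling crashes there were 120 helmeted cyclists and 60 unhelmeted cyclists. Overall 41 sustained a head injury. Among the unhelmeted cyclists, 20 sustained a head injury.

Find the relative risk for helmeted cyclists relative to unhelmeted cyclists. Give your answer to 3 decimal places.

0.525

helmeted cyclists with the outcome: 41 − 20 = 21
helmeted cyclists without the outcome: 120 − 21 = 99
unhelmeted cyclists without the outcome: 60 − 20 = 40
risk, helmeted cyclists = 21/120 = 0.1750
risk, unhelmeted cyclists = 20/60 = 0.3333
RR = 0.1750 / 0.3333 = 0.525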